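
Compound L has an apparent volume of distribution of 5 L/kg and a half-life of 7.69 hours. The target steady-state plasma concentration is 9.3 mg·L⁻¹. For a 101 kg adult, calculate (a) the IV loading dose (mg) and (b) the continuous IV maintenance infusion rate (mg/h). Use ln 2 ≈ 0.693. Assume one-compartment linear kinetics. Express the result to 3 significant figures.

Vd = 5 L/kg × 101 kg = 505.0 L
LD = Vd × C = 505.0 × 9.3 = 4697 mg
CL = 0.693 × Vd / t½ = 0.693 × 505.0 / 7.69 = 45.51 L/h
Infusion rate = CL × Css = 45.51 × 9.3 = 423.2 mg/h

(a) 4700 mg; (b) 423 mg/h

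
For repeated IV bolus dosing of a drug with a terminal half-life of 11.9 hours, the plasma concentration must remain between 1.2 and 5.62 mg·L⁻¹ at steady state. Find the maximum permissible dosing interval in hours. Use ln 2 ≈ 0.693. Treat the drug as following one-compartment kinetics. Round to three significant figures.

26.5 h

k = 0.693 / t½ = 0.693 / 11.9 = 0.05824 h⁻¹
Between IV bolus doses, concentration decays as C = C₀·e^(−kτ), so C_peak/C_trough = e^(kτ).
τ_max = ln(C_peak/C_trough) / k = ln(5.62/1.2) / 0.05824 = 1.544 / 0.05824 = 26.51 h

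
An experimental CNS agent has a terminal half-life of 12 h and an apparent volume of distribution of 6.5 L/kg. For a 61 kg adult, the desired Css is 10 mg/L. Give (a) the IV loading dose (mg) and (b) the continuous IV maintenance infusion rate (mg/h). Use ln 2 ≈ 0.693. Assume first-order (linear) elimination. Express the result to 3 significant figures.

(a) 3970 mg; (b) 229 mg/h

Vd = 6.5 L/kg × 61 kg = 396.5 L
LD = Vd × C = 396.5 × 10 = 3965 mg
CL = 0.693 × Vd / t½ = 0.693 × 396.5 / 12 = 22.90 L/h
Infusion rate = CL × Css = 22.90 × 10 = 229.0 mg/h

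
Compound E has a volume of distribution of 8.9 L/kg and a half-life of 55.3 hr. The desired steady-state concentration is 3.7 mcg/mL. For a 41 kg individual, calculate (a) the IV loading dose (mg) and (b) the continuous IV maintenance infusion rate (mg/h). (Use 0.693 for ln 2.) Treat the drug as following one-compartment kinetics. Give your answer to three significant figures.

Total Vd = 8.9 × 41 = 364.9 L
LD = Vd × C = 364.9 × 3.7 = 1350 mg
CL = 0.693 × Vd / t½ = 0.693 × 364.9 / 55.3 = 4.573 L/h
Infusion rate = CL × Css = 4.573 × 3.7 = 16.92 mg/h

(a) 1350 mg; (b) 16.9 mg/h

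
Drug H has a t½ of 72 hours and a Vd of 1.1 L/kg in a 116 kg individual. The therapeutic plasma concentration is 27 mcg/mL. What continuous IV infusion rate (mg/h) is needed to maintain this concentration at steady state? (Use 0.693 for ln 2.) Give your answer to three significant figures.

33.2 mg/h

Vd = 1.1 L/kg × 116 kg = 127.6 L
k = 0.693/72 = 0.009625 h⁻¹, so CL = k·Vd = 0.009625 × 127.6 = 1.228 L/h
Infusion rate = CL × Css = 1.228 × 27 = 33.16 mg/h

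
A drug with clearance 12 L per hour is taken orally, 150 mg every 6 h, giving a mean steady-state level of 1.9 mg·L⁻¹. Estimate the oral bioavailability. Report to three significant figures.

0.912

F·D/τ = CL·Css at steady state → F = CL·Css·τ / D.
F = 12 × 1.9 × 6 / 150 = 0.912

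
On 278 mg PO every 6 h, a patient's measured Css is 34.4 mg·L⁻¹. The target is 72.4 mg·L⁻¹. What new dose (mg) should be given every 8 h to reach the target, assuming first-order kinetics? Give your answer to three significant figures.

For first-order elimination, Css ∝ F·D/(CL·τ); F and CL are unchanged, so Css ∝ D/τ.
D₂ = D₁ × (Css,target / Css,current) × (τ₂/τ₁) = 278 × (72.4/34.4) × (8/6) = 780.1 mg

780 mg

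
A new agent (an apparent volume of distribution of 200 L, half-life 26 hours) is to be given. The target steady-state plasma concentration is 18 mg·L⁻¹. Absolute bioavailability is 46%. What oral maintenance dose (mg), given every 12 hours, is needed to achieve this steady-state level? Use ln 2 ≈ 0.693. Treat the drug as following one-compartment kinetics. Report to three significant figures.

CL = 0.693 × Vd / t½ = 0.693 × 200.0 / 26 = 5.331 L/h
D = CL × Css × τ / F = 5.331 × 18 × 12 / 0.46 = 2503 mg

2500 mg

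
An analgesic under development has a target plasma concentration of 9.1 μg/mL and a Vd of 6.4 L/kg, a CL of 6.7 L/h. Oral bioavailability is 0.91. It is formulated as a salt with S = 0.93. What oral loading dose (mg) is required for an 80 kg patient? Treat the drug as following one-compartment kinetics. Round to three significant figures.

5510 mg

Vd(total) = 80 kg × 6.4 L/kg = 512.0 L
The loading dose fills Vd to the target concentration; clearance is irrelevant here.
LD = Vd × C / F / S = 512.0 × 9.100 / 0.91 / 0.93 = 5505 mg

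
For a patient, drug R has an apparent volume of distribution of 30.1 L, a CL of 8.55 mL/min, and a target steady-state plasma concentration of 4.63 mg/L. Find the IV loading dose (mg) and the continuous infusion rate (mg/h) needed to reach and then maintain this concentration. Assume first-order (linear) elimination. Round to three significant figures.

(a) 139 mg; (b) 2.38 mg/h

Loading: fill Vd to C_target → 30.10 L × 4.63 mg/L = 139.4 mg
Convert clearance: 8.55 mL/min × 60 min/h ÷ 1000 mL/L = 0.5130 L/h
Maintenance infusion rate = CL × Css = 0.5130 × 4.63 = 2.375 mg/h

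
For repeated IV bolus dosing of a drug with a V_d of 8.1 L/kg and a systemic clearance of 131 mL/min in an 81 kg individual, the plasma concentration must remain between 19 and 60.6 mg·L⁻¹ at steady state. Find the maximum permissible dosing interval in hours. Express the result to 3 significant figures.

96.8 h

Total Vd = 8.1 × 81 = 656.1 L
CL = 131 mL/min × 60/1000 = 7.860 L/h
k = CL / Vd = 7.860 / 656.1 = 0.01198 h⁻¹
Between IV bolus doses, concentration decays as C = C₀·e^(−kτ), so C_peak/C_trough = e^(kτ).
τ_max = ln(C_peak/C_trough) / k = ln(60.6/19) / 0.01198 = 1.160 / 0.01198 = 96.83 h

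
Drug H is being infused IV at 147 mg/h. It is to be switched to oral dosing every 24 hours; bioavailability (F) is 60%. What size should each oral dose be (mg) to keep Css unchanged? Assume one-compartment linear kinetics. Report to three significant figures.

To maintain the same Css, the systemic dosing rate must be unchanged: F·D/τ = infusion rate.
D = rate × τ / F = 147 × 24 / 0.6 = 5880 mg

5880 mg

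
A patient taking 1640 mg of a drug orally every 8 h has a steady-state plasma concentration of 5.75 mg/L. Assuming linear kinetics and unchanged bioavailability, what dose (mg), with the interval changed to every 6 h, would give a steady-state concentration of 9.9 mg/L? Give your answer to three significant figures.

For first-order elimination, Css ∝ F·D/(CL·τ); F and CL are unchanged, so Css ∝ D/τ.
D₂ = D₁ × (Css,target / Css,current) × (τ₂/τ₁) = 1640 × (9.9/5.75) × (6/8) = 2118 mg

2120 mg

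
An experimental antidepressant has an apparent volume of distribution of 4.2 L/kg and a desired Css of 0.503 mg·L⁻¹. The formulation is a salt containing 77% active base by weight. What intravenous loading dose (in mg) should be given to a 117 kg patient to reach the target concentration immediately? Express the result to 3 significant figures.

321 mg

Total Vd = 4.2 × 117 = 491.4 L
LD = Vd × C / S = 491.4 × 0.5030 / 0.77 = 321.0 mg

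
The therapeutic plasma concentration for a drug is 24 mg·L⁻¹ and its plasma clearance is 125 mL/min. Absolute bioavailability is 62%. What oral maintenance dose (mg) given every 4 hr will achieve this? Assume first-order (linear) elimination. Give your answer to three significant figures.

CL = 125 mL/min = 125 × 0.06 = 7.500 L/h
D = CL × Css × τ / F = 7.500 × 24 × 4 / 0.62 = 1161 mg

1160 mg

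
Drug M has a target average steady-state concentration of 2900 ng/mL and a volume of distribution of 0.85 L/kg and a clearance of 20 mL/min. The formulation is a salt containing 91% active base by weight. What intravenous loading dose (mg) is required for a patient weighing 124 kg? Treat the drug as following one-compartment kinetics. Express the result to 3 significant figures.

336 mg

Vd = 0.85 L/kg × 124 kg = 105.4 L
C = 2900 ng/mL = 2.900 mg/L
The loading dose fills Vd to the target concentration; clearance is irrelevant here.
LD = Vd × C / S = 105.4 × 2.900 / 0.91 = 335.9 mg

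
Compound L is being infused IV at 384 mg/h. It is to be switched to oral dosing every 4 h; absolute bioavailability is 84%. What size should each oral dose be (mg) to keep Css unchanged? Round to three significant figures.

To maintain the same Css, the systemic dosing rate must be unchanged: F·D/τ = infusion rate.
D = rate × τ / F = 384 × 4 / 0.84 = 1829 mg

1830 mg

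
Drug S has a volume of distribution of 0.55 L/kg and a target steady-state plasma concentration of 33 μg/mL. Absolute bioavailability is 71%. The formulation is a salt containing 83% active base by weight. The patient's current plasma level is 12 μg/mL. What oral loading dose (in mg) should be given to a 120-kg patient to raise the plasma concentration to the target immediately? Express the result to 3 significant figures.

Vd = 0.55 L/kg × 120 kg = 66.00 L
The loading dose fills Vd to the target concentration.
Concentration deficit ΔC = 33 − 12 = 21.00 mg/L
LD = Vd × ΔC / F / S = 66.00 × 21.00 / 0.71 / 0.83 = 2352 mg

2350 mg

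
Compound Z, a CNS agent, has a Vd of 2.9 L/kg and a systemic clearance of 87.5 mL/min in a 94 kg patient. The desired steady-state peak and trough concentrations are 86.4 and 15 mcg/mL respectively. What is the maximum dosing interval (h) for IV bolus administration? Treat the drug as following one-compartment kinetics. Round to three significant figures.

Vd(total) = 94 kg × 2.9 L/kg = 272.6 L
CL = 87.5 mL/min × 60/1000 = 5.250 L/h
k = CL / Vd = 5.250 / 272.6 = 0.01926 h⁻¹
Between IV bolus doses, concentration decays as C = C₀·e^(−kτ), so C_peak/C_trough = e^(kτ).
τ_max = ln(C_peak/C_trough) / k = ln(86.4/15) / 0.01926 = 1.751 / 0.01926 = 90.91 h

90.9 h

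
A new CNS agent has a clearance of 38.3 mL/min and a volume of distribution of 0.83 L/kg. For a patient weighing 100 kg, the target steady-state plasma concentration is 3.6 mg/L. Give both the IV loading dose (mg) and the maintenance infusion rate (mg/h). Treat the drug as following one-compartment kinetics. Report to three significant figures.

Vd(total) = 100 kg × 0.83 L/kg = 83.00 L
LD = Vd · C_target = 83.00 × 3.6 = 298.8 mg
Convert clearance: 38.3 mL/min × 60 min/h ÷ 1000 mL/L = 2.298 L/h
Maintenance infusion rate = CL × Css = 2.298 × 3.6 = 8.273 mg/h

(a) 299 mg; (b) 8.27 mg/h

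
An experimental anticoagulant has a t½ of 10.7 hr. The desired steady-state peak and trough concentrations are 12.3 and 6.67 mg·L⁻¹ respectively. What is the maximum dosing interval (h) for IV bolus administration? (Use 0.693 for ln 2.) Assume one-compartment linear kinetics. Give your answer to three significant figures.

k = 0.693 / t½ = 0.693 / 10.7 = 0.06477 h⁻¹
Between IV bolus doses, concentration decays as C = C₀·e^(−kτ), so C_peak/C_trough = e^(kτ).
τ_max = ln(C_peak/C_trough) / k = ln(12.3/6.67) / 0.06477 = 0.6120 / 0.06477 = 9.449 h

9.45 h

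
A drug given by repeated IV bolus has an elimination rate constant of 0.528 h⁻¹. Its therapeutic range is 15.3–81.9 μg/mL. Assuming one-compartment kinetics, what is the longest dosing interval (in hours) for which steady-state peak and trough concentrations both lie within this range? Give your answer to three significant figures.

Between IV bolus doses, concentration decays as C = C₀·e^(−kτ), so C_peak/C_trough = e^(kτ).
τ_max = ln(C_peak/C_trough) / k = ln(81.9/15.3) / 0.5280 = 1.678 / 0.5280 = 3.178 h

3.18 h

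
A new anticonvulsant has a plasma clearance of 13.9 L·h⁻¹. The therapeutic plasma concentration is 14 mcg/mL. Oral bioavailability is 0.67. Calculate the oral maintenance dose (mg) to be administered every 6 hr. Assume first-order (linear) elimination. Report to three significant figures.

1740 mg

D = CL × Css × τ / F = 13.90 × 14 × 6 / 0.67 = 1743 mg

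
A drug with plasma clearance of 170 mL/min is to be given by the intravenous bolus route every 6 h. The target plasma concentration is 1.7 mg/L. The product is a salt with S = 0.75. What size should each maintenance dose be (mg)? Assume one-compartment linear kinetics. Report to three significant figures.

139 mg

CL = 170 mL/min = 170 × 0.06 = 10.20 L/h
At steady state, dose per interval replaces the amount cleared in that interval: S·D/τ = CL·Css.
D = CL × Css × τ / S = 10.20 × 1.7 × 6 / 0.75 = 138.7 mg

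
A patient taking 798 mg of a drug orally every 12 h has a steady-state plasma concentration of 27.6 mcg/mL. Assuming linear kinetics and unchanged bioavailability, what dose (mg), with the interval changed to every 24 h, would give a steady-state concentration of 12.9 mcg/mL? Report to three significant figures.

746 mg

For first-order elimination, Css ∝ F·D/(CL·τ); F and CL are unchanged, so Css ∝ D/τ.
D₂ = D₁ × (Css,target / Css,current) × (τ₂/τ₁) = 798 × (12.9/27.6) × (24/12) = 746.0 mg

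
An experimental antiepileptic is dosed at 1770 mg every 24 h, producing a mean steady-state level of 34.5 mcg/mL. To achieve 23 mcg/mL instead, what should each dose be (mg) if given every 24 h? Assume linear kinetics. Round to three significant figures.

With linear kinetics, Css is proportional to dose rate (D/τ) at fixed clearance.
D₂ = D₁ × (Css,target / Css,current) = 1770 × 23/34.5 = 1180 mg

1180 mg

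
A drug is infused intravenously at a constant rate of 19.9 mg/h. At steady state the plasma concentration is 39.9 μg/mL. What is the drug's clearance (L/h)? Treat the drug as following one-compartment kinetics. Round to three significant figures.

At steady state, infusion rate = CL × Css, so CL = rate / Css.
CL = 19.9 / 39.9 = 0.4987 L/h

0.499 L/h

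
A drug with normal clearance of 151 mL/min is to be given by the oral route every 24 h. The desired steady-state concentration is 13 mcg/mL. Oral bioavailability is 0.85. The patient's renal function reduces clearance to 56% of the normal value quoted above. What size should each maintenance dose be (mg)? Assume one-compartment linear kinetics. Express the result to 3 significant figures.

CL = 151 mL/min = 151 × 0.06 = 9.060 L/h
Patient clearance = 0.56 × 9.060 = 5.074 L/h
At steady state, dose per interval replaces the amount cleared in that interval: F·D/τ = CL·Css.
D = CL × Css × τ / F = 5.074 × 13 × 24 / 0.85 = 1862 mg

1860 mg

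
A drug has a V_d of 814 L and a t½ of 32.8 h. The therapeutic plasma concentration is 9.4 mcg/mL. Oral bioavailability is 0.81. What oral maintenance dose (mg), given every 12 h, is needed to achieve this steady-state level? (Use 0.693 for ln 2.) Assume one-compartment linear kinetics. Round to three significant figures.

2400 mg

CL = 0.693 × Vd / t½ = 0.693 × 814.0 / 32.8 = 17.20 L/h
D = CL × Css × τ / F = 17.20 × 9.4 × 12 / 0.81 = 2395 mg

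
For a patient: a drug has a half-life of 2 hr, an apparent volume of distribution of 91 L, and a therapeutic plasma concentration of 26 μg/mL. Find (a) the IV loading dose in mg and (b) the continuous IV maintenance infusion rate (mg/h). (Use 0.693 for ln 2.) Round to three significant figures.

LD = Vd × C = 91.00 × 26 = 2366 mg
CL = 0.693 × Vd / t½ = 0.693 × 91.00 / 2 = 31.53 L/h
Infusion rate = CL × Css = 31.53 × 26 = 819.8 mg/h

(a) 2370 mg; (b) 820 mg/h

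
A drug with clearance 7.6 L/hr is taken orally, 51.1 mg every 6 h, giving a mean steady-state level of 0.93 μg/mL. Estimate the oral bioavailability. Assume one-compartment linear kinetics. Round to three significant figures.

F·D/τ = CL·Css at steady state → F = CL·Css·τ / D.
F = 7.6 × 0.93 × 6 / 51.1 = 0.830

0.830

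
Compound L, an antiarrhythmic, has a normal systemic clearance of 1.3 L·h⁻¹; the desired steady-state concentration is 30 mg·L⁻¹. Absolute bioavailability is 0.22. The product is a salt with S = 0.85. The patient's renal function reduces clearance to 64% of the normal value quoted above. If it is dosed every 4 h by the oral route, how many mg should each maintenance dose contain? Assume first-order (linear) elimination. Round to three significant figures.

Patient clearance = 0.64 × 1.300 = 0.8320 L/h
D = CL × Css × τ / F / S = 0.8320 × 30 × 4 / 0.22 / 0.85 = 533.9 mg

534 mg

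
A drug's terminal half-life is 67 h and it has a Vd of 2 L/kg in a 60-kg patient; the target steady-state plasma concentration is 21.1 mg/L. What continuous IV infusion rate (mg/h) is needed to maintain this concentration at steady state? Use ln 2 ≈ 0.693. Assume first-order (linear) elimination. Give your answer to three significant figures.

Vd = 2 L/kg × 60 kg = 120.0 L
k = 0.693/67 = 0.01034 h⁻¹, so CL = k·Vd = 0.01034 × 120.0 = 1.241 L/h
Infusion rate = CL × Css = 1.241 × 21.1 = 26.19 mg/h

26.2 mg/h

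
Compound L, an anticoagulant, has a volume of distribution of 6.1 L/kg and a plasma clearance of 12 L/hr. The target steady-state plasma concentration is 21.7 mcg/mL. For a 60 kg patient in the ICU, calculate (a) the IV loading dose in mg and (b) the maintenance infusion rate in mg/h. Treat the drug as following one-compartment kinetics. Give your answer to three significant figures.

Vd = 6.1 L/kg × 60 kg = 366.0 L
LD = Vd · C_target = 366.0 × 21.7 = 7942 mg
Maintenance infusion rate = CL × Css = 12.00 × 21.7 = 260.4 mg/h

(a) 7940 mg; (b) 260 mg/h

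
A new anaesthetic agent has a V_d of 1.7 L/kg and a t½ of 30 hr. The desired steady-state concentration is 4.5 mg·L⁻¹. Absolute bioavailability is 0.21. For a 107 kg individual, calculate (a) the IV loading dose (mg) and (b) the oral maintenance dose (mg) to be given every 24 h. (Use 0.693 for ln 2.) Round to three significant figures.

(a) 819 mg; (b) 2160 mg

Vd = 1.7 L/kg × 107 kg = 181.9 L
LD = Vd × C = 181.9 × 4.5 = 818.6 mg
CL = 0.693 × Vd / t½ = 0.693 × 181.9 / 30 = 4.202 L/h
D = CL × Css × τ / F = 4.202 × 4.5 × 24 / 0.21 = 2161 mg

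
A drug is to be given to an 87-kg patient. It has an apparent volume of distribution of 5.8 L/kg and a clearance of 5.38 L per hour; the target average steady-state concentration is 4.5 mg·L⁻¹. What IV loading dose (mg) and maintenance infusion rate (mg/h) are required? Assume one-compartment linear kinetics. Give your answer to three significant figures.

Vd = 5.8 L/kg × 87 kg = 504.6 L
LD = Vd · C_target = 504.6 × 4.5 = 2271 mg
Maintenance infusion rate = CL × Css = 5.380 × 4.5 = 24.21 mg/h

(a) 2270 mg; (b) 24.2 mg/h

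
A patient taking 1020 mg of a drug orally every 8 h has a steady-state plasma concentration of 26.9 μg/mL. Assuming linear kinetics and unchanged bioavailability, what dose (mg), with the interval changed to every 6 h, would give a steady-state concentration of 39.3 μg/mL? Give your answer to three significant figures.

With linear kinetics, Css is proportional to dose rate (D/τ) at fixed clearance.
D₂ = D₁ × (Css,target / Css,current) × (τ₂/τ₁) = 1020 × (39.3/26.9) × (6/8) = 1118 mg

1120 mg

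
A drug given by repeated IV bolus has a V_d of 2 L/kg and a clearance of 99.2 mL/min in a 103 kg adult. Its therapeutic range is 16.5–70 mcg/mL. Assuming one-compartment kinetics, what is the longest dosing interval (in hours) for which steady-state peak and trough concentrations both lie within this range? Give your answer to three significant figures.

50.0 h

Vd = 2 L/kg × 103 kg = 206.0 L
CL = 99.2 mL/min × 60/1000 = 5.952 L/h
k = CL / Vd = 5.952 / 206.0 = 0.02889 h⁻¹
Between IV bolus doses, concentration decays as C = C₀·e^(−kτ), so C_peak/C_trough = e^(kτ).
τ_max = ln(C_peak/C_trough) / k = ln(70/16.5) / 0.02889 = 1.445 / 0.02889 = 50.02 h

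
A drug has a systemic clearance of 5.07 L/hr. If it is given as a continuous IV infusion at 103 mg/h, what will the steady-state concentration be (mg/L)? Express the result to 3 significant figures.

20.3 mg/L

Css = rate / CL = 103 / 5.070 = 20.32 mg/L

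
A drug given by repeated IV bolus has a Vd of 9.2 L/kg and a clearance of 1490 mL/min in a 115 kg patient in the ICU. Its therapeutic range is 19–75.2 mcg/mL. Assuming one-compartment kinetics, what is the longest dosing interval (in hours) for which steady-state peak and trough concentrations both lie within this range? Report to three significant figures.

Vd = 9.2 L/kg × 115 kg = 1058 L
CL = 1490 mL/min = 1490 × 0.06 = 89.40 L/h
k = CL / Vd = 89.40 / 1058 = 0.08450 h⁻¹
Between IV bolus doses, concentration decays as C = C₀·e^(−kτ), so C_peak/C_trough = e^(kτ).
τ_max = ln(C_peak/C_trough) / k = ln(75.2/19) / 0.08450 = 1.376 / 0.08450 = 16.28 h

16.3 h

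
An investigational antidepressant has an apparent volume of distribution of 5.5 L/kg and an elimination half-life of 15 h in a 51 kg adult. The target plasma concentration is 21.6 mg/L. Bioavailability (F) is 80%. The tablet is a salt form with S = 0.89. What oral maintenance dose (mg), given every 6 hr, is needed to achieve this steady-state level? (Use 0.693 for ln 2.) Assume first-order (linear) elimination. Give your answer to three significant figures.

Total Vd = 5.5 × 51 = 280.5 L
CL = ln 2 · Vd / t½ = 0.693 × 280.5 / 15 = 12.96 L/h
D = CL × Css × τ / F / S = 12.96 × 21.6 × 6 / 0.8 / 0.89 = 2359 mg

2360 mg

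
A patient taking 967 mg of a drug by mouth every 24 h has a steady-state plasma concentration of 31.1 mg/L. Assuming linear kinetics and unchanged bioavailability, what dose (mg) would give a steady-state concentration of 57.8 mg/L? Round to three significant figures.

1800 mg

For first-order elimination, Css ∝ F·D/(CL·τ); F and CL are unchanged, so Css ∝ D/τ.
D₂ = D₁ × (Css,target / Css,current) = 967 × 57.8/31.1 = 1797 mg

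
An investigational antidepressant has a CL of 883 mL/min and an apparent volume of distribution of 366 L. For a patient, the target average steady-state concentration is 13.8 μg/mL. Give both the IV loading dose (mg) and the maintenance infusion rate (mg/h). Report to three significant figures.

Loading: fill Vd to C_target → 366.0 L × 13.8 mg/L = 5051 mg
CL = 883 mL/min = 883 × 0.06 = 52.98 L/h
Infusion rate = 52.98 L/h × 13.8 mg/L = 731.1 mg/h

(a) 5050 mg; (b) 731 mg/h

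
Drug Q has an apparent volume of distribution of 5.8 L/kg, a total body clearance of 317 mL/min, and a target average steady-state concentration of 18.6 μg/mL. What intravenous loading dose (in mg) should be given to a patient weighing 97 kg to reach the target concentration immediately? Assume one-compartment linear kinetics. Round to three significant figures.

Total Vd = 5.8 × 97 = 562.6 L
LD = Vd × C = 562.6 × 18.60 = 10460 mg

10500 mg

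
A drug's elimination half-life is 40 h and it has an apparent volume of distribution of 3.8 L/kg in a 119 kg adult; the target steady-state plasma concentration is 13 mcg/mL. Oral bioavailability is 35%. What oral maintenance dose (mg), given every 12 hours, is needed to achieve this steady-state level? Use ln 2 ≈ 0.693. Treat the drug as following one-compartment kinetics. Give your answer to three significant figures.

Vd = 3.8 L/kg × 119 kg = 452.2 L
CL = 0.693 × Vd / t½ = 0.693 × 452.2 / 40 = 7.834 L/h
D = CL × Css × τ / F = 7.834 × 13 × 12 / 0.35 = 3492 mg

3490 mg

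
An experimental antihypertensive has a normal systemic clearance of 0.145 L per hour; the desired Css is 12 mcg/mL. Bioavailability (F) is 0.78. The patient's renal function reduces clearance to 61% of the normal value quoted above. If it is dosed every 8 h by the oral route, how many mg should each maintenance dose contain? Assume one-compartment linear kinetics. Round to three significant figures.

10.9 mg

Patient clearance = 0.61 × 0.1450 = 0.08845 L/h
At steady state, dose per interval replaces the amount cleared in that interval: F·D/τ = CL·Css.
D = CL × Css × τ / F = 0.08845 × 12 × 8 / 0.78 = 10.89 mg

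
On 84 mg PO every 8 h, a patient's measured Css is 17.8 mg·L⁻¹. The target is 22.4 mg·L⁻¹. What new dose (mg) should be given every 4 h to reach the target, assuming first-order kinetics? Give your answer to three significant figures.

With linear kinetics, Css is proportional to dose rate (D/τ) at fixed clearance.
D₂ = D₁ × (Css,target / Css,current) × (τ₂/τ₁) = 84 × (22.4/17.8) × (4/8) = 52.85 mg

52.9 mg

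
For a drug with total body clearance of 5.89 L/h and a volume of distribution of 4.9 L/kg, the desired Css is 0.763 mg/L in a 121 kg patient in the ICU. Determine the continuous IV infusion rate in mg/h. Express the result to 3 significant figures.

4.49 mg/h

Rate = CL × Css = 5.890 × 0.763 = 4.494 mg/h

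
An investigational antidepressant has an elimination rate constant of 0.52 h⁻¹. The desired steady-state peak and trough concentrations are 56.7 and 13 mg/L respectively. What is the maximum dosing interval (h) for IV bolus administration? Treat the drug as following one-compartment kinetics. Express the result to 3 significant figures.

Between IV bolus doses, concentration decays as C = C₀·e^(−kτ), so C_peak/C_trough = e^(kτ).
τ_max = ln(C_peak/C_trough) / k = ln(56.7/13) / 0.5200 = 1.473 / 0.5200 = 2.833 h

2.83 h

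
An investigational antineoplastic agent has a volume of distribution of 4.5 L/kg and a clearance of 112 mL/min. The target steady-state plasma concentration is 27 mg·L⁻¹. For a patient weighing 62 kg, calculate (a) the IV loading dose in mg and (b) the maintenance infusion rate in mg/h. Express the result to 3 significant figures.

(a) 7530 mg; (b) 181 mg/h

Vd(total) = 62 kg × 4.5 L/kg = 279.0 L
Loading dose = Vd × C = 279.0 × 27 = 7533 mg
CL = 112 mL/min × 60/1000 = 6.720 L/h
Maintenance infusion rate = CL × Css = 6.720 × 27 = 181.4 mg/h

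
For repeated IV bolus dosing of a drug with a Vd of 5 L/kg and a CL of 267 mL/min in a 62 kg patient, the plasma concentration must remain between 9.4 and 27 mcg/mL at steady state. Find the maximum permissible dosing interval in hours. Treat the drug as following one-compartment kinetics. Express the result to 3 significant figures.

Vd = 5 L/kg × 62 kg = 310.0 L
CL = 267 mL/min × 60/1000 = 16.02 L/h
k = CL / Vd = 16.02 / 310.0 = 0.05168 h⁻¹
Between IV bolus doses, concentration decays as C = C₀·e^(−kτ), so C_peak/C_trough = e^(kτ).
τ_max = ln(C_peak/C_trough) / k = ln(27/9.4) / 0.05168 = 1.055 / 0.05168 = 20.41 h

20.4 h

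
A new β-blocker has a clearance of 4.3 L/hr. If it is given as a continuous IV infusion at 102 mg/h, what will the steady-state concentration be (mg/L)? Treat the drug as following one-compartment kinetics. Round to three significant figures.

23.7 mg/L

Css = rate / CL = 102 / 4.300 = 23.72 mg/L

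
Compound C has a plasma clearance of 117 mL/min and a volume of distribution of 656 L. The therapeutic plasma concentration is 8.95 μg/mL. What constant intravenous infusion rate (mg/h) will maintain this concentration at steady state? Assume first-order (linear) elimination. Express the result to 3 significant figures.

CL = 117 mL/min × 60/1000 = 7.020 L/h
Infusion rate = CL · Css = 7.020 L/h × 8.95 mg/L = 62.83 mg/h

62.8 mg/h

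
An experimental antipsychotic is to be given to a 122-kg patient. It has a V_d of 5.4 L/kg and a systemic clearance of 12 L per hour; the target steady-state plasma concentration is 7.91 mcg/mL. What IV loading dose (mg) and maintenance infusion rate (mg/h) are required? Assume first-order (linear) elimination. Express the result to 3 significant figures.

Vd(total) = 122 kg × 5.4 L/kg = 658.8 L
LD = Vd · C_target = 658.8 × 7.91 = 5211 mg
Infusion rate = 12.00 L/h × 7.91 mg/L = 94.92 mg/h

(a) 5210 mg; (b) 94.9 mg/h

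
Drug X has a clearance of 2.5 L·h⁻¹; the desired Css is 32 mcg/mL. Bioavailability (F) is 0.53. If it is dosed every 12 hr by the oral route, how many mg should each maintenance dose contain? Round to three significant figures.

1810 mg

D = CL × Css × τ / F = 2.500 × 32 × 12 / 0.53 = 1811 mg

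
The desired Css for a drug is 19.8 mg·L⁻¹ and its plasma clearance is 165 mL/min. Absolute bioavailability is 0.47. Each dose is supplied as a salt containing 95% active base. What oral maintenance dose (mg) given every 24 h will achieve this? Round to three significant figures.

CL = 165 mL/min = 165 × 0.06 = 9.900 L/h
D = CL × Css × τ / F / S = 9.900 × 19.8 × 24 / 0.47 / 0.95 = 10540 mg

10500 mg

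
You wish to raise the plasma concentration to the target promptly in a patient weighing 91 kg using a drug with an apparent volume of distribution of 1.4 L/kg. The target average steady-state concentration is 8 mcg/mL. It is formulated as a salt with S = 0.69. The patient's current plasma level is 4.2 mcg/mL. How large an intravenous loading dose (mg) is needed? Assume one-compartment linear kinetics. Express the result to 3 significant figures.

Vd(total) = 91 kg × 1.4 L/kg = 127.4 L
The loading dose fills Vd to the target concentration.
Concentration deficit ΔC = 8 − 4.2 = 3.800 mg/L
LD = Vd × ΔC / S = 127.4 × 3.800 / 0.69 = 701.6 mg

702 mg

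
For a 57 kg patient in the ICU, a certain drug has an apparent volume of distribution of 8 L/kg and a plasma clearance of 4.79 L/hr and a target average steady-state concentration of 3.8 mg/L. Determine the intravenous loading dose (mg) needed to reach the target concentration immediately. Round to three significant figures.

Vd(total) = 57 kg × 8 L/kg = 456.0 L
LD = Vd × C = 456.0 × 3.800 = 1733 mg

1730 mg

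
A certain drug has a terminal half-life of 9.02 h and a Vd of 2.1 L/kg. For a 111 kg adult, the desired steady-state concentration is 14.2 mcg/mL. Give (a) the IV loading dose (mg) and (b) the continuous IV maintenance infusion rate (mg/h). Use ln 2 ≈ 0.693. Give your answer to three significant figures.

(a) 3310 mg; (b) 254 mg/h

Total Vd = 2.1 × 111 = 233.1 L
LD = Vd × C = 233.1 × 14.2 = 3310 mg
CL = 0.693 × Vd / t½ = 0.693 × 233.1 / 9.02 = 17.91 L/h
Infusion rate = CL × Css = 17.91 × 14.2 = 254.3 mg/h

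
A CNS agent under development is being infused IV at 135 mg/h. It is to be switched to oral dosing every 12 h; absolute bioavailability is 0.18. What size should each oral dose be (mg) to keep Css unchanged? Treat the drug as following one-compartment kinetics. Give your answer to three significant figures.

To maintain the same Css, the systemic dosing rate must be unchanged: F·D/τ = infusion rate.
D = rate × τ / F = 135 × 12 / 0.18 = 9000 mg

9000 mg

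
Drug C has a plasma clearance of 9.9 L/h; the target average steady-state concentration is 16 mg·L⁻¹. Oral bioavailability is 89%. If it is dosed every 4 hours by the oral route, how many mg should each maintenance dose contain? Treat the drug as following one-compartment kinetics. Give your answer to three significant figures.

At steady state, dose per interval replaces the amount cleared in that interval: F·D/τ = CL·Css.
D = CL × Css × τ / F = 9.900 × 16 × 4 / 0.89 = 711.9 mg

712 mg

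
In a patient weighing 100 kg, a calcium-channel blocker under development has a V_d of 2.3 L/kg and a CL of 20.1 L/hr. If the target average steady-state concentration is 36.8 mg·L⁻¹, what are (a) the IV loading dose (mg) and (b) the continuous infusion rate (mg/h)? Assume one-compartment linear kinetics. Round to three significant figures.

Vd = 2.3 L/kg × 100 kg = 230.0 L
LD = Vd · C_target = 230.0 × 36.8 = 8464 mg
Maintenance: replace elimination → rate = CL × Css = 20.10 × 36.8 = 739.7 mg/h

(a) 8460 mg; (b) 740 mg/h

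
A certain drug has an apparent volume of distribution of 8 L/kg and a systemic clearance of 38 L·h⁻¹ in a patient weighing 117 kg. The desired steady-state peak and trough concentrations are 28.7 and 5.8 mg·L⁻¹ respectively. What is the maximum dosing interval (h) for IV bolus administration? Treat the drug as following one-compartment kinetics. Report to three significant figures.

39.4 h

Vd = 8 L/kg × 117 kg = 936.0 L
k = CL / Vd = 38.00 / 936.0 = 0.04060 h⁻¹
Between IV bolus doses, concentration decays as C = C₀·e^(−kτ), so C_peak/C_trough = e^(kτ).
τ_max = ln(C_peak/C_trough) / k = ln(28.7/5.8) / 0.04060 = 1.599 / 0.04060 = 39.38 h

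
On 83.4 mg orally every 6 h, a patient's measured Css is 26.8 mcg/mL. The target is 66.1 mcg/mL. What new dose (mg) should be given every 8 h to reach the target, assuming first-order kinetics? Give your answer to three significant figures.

With linear kinetics, Css is proportional to dose rate (D/τ) at fixed clearance.
D₂ = D₁ × (Css,target / Css,current) × (τ₂/τ₁) = 83.4 × (66.1/26.8) × (8/6) = 274.3 mg

274 mg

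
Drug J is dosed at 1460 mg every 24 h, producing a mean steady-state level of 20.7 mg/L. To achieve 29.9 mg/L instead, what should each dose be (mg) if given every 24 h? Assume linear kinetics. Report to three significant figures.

2110 mg

For first-order elimination, Css ∝ F·D/(CL·τ); F and CL are unchanged, so Css ∝ D/τ.
D₂ = D₁ × (Css,target / Css,current) = 1460 × 29.9/20.7 = 2109 mg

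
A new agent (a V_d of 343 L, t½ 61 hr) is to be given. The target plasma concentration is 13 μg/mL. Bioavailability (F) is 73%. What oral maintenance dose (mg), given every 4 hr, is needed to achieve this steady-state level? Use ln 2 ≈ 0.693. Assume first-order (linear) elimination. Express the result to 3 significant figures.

k = 0.693/61 = 0.01136 h⁻¹, so CL = k·Vd = 0.01136 × 343.0 = 3.896 L/h
D = CL × Css × τ / F = 3.896 × 13 × 4 / 0.73 = 277.5 mg

278 mg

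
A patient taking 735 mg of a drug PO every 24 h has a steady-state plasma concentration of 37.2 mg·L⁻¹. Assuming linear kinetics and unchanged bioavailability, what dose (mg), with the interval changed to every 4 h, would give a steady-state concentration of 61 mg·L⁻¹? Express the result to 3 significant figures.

201 mg

For first-order elimination, Css ∝ F·D/(CL·τ); F and CL are unchanged, so Css ∝ D/τ.
D₂ = D₁ × (Css,target / Css,current) × (τ₂/τ₁) = 735 × (61/37.2) × (4/24) = 200.9 mg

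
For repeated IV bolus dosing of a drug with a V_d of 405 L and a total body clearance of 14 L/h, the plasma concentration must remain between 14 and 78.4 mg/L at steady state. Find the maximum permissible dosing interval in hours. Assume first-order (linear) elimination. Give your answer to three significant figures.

49.8 h

k = CL / Vd = 14.00 / 405.0 = 0.03457 h⁻¹
Between IV bolus doses, concentration decays as C = C₀·e^(−kτ), so C_peak/C_trough = e^(kτ).
τ_max = ln(C_peak/C_trough) / k = ln(78.4/14) / 0.03457 = 1.723 / 0.03457 = 49.84 h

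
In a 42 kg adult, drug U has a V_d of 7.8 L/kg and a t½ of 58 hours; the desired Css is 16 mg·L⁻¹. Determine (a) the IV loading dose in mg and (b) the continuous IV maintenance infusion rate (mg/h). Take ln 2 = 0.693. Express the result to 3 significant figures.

(a) 5240 mg; (b) 62.6 mg/h

Vd(total) = 42 kg × 7.8 L/kg = 327.6 L
LD = Vd × C = 327.6 × 16 = 5242 mg
CL = 0.693 × Vd / t½ = 0.693 × 327.6 / 58 = 3.914 L/h
Infusion rate = CL × Css = 3.914 × 16 = 62.62 mg/h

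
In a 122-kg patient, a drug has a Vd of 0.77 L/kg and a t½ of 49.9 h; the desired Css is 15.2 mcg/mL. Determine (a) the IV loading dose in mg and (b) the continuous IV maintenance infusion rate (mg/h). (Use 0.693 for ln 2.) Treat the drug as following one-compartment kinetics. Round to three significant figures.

(a) 1430 mg; (b) 19.8 mg/h

Vd = 0.77 L/kg × 122 kg = 93.94 L
LD = Vd × C = 93.94 × 15.2 = 1428 mg
CL = 0.693 × Vd / t½ = 0.693 × 93.94 / 49.9 = 1.305 L/h
Infusion rate = CL × Css = 1.305 × 15.2 = 19.84 mg/h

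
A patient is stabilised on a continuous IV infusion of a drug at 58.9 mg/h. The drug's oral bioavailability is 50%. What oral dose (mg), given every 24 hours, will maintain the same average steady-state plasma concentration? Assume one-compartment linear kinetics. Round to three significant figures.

To maintain the same Css, the systemic dosing rate must be unchanged: F·D/τ = infusion rate.
D = rate × τ / F = 58.9 × 24 / 0.5 = 2827 mg

2830 mg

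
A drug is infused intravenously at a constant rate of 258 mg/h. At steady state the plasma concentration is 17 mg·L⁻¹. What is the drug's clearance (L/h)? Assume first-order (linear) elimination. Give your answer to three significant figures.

15.2 L/h

At steady state, infusion rate = CL × Css, so CL = rate / Css.
CL = 258 / 17 = 15.18 L/h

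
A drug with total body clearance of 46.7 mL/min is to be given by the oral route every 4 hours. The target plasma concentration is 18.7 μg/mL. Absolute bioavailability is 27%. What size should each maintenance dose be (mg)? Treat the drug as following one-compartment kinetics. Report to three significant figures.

CL = 46.7 mL/min = 46.7 × 0.06 = 2.802 L/h
D = CL × Css × τ / F = 2.802 × 18.7 × 4 / 0.27 = 776.3 mg

776 mg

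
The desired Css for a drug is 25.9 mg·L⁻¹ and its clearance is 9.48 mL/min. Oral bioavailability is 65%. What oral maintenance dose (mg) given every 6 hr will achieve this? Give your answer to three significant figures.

CL = 9.48 mL/min × 60/1000 = 0.5688 L/h
D = CL × Css × τ / F = 0.5688 × 25.9 × 6 / 0.65 = 136.0 mg

136 mg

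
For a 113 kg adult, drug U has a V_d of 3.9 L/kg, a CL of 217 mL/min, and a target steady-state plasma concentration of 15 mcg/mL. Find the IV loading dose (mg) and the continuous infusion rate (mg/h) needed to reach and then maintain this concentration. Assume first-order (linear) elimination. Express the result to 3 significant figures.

(a) 6610 mg; (b) 195 mg/h

Total Vd = 3.9 × 113 = 440.7 L
LD = Vd · C_target = 440.7 × 15 = 6611 mg
Convert clearance: 217 mL/min × 60 min/h ÷ 1000 mL/L = 13.02 L/h
Maintenance infusion rate = CL × Css = 13.02 × 15 = 195.3 mg/h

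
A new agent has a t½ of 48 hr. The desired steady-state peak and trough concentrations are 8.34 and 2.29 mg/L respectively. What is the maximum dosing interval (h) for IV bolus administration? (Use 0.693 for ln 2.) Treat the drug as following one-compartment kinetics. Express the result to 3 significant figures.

89.5 h

k = 0.693 / t½ = 0.693 / 48 = 0.01444 h⁻¹
Between IV bolus doses, concentration decays as C = C₀·e^(−kτ), so C_peak/C_trough = e^(kτ).
τ_max = ln(C_peak/C_trough) / k = ln(8.34/2.29) / 0.01444 = 1.293 / 0.01444 = 89.54 h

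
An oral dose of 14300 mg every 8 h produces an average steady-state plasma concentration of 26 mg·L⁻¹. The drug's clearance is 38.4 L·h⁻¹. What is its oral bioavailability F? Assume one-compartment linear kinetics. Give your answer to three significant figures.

0.559

F·D/τ = CL·Css at steady state → F = CL·Css·τ / D.
F = 38.4 × 26 × 8 / 14300 = 0.559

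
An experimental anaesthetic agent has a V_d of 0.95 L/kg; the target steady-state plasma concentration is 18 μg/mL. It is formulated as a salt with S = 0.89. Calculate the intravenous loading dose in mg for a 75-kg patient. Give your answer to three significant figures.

Vd = 0.95 L/kg × 75 kg = 71.25 L
LD = Vd × C / S = 71.25 × 18.00 / 0.89 = 1441 mg

1440 mg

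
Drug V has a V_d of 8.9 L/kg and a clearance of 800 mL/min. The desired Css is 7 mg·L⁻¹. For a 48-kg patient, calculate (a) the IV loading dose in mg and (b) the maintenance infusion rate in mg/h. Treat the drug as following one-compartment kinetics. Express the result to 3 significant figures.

(a) 2990 mg; (b) 336 mg/h

Total Vd = 8.9 × 48 = 427.2 L
LD = Vd · C_target = 427.2 × 7 = 2990 mg
CL = 800 mL/min = 800 × 0.06 = 48.00 L/h
Maintenance: replace elimination → rate = CL × Css = 48.00 × 7 = 336.0 mg/h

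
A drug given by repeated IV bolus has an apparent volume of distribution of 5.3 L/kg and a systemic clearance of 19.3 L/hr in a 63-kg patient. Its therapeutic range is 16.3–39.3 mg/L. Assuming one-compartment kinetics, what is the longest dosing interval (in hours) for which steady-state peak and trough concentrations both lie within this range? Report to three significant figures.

Total Vd = 5.3 × 63 = 333.9 L
k = CL / Vd = 19.30 / 333.9 = 0.05780 h⁻¹
Between IV bolus doses, concentration decays as C = C₀·e^(−kτ), so C_peak/C_trough = e^(kτ).
τ_max = ln(C_peak/C_trough) / k = ln(39.3/16.3) / 0.05780 = 0.8801 / 0.05780 = 15.23 h

15.2 h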